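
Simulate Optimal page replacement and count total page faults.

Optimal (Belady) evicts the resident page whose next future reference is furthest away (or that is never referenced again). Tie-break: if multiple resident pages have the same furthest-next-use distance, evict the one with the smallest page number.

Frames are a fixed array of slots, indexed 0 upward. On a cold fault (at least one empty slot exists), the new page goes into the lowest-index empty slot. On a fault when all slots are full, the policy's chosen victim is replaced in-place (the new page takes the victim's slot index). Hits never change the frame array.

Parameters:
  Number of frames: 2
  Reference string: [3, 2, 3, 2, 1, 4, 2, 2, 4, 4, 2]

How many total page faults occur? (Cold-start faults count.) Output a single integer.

Answer: 4

Derivation:
Step 0: ref 3 → FAULT, frames=[3,-]
Step 1: ref 2 → FAULT, frames=[3,2]
Step 2: ref 3 → HIT, frames=[3,2]
Step 3: ref 2 → HIT, frames=[3,2]
Step 4: ref 1 → FAULT (evict 3), frames=[1,2]
Step 5: ref 4 → FAULT (evict 1), frames=[4,2]
Step 6: ref 2 → HIT, frames=[4,2]
Step 7: ref 2 → HIT, frames=[4,2]
Step 8: ref 4 → HIT, frames=[4,2]
Step 9: ref 4 → HIT, frames=[4,2]
Step 10: ref 2 → HIT, frames=[4,2]
Total faults: 4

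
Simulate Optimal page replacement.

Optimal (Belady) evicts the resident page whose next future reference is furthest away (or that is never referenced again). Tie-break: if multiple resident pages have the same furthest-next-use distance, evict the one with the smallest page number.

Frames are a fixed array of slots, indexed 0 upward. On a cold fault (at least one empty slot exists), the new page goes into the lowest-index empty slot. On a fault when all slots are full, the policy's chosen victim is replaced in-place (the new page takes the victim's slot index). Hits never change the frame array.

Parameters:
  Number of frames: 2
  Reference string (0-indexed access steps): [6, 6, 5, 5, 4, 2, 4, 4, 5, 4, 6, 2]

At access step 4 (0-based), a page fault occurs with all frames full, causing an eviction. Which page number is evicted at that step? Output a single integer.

Step 0: ref 6 -> FAULT, frames=[6,-]
Step 1: ref 6 -> HIT, frames=[6,-]
Step 2: ref 5 -> FAULT, frames=[6,5]
Step 3: ref 5 -> HIT, frames=[6,5]
Step 4: ref 4 -> FAULT, evict 6, frames=[4,5]
At step 4: evicted page 6

Answer: 6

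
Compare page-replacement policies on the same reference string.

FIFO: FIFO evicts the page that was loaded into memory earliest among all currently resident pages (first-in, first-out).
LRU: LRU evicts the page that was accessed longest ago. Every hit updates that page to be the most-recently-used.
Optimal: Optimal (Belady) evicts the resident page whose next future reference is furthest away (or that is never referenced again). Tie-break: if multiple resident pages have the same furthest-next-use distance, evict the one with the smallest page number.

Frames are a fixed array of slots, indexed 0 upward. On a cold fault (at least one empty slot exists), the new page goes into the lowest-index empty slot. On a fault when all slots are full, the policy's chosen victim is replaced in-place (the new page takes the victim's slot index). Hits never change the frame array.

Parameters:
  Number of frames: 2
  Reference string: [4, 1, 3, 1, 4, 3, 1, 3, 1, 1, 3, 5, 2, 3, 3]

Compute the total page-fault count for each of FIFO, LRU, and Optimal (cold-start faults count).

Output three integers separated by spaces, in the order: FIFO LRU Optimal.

Answer: 9 9 7

Derivation:
--- FIFO ---
  step 0: ref 4 -> FAULT, frames=[4,-] (faults so far: 1)
  step 1: ref 1 -> FAULT, frames=[4,1] (faults so far: 2)
  step 2: ref 3 -> FAULT, evict 4, frames=[3,1] (faults so far: 3)
  step 3: ref 1 -> HIT, frames=[3,1] (faults so far: 3)
  step 4: ref 4 -> FAULT, evict 1, frames=[3,4] (faults so far: 4)
  step 5: ref 3 -> HIT, frames=[3,4] (faults so far: 4)
  step 6: ref 1 -> FAULT, evict 3, frames=[1,4] (faults so far: 5)
  step 7: ref 3 -> FAULT, evict 4, frames=[1,3] (faults so far: 6)
  step 8: ref 1 -> HIT, frames=[1,3] (faults so far: 6)
  step 9: ref 1 -> HIT, frames=[1,3] (faults so far: 6)
  step 10: ref 3 -> HIT, frames=[1,3] (faults so far: 6)
  step 11: ref 5 -> FAULT, evict 1, frames=[5,3] (faults so far: 7)
  step 12: ref 2 -> FAULT, evict 3, frames=[5,2] (faults so far: 8)
  step 13: ref 3 -> FAULT, evict 5, frames=[3,2] (faults so far: 9)
  step 14: ref 3 -> HIT, frames=[3,2] (faults so far: 9)
  FIFO total faults: 9
--- LRU ---
  step 0: ref 4 -> FAULT, frames=[4,-] (faults so far: 1)
  step 1: ref 1 -> FAULT, frames=[4,1] (faults so far: 2)
  step 2: ref 3 -> FAULT, evict 4, frames=[3,1] (faults so far: 3)
  step 3: ref 1 -> HIT, frames=[3,1] (faults so far: 3)
  step 4: ref 4 -> FAULT, evict 3, frames=[4,1] (faults so far: 4)
  step 5: ref 3 -> FAULT, evict 1, frames=[4,3] (faults so far: 5)
  step 6: ref 1 -> FAULT, evict 4, frames=[1,3] (faults so far: 6)
  step 7: ref 3 -> HIT, frames=[1,3] (faults so far: 6)
  step 8: ref 1 -> HIT, frames=[1,3] (faults so far: 6)
  step 9: ref 1 -> HIT, frames=[1,3] (faults so far: 6)
  step 10: ref 3 -> HIT, frames=[1,3] (faults so far: 6)
  step 11: ref 5 -> FAULT, evict 1, frames=[5,3] (faults so far: 7)
  step 12: ref 2 -> FAULT, evict 3, frames=[5,2] (faults so far: 8)
  step 13: ref 3 -> FAULT, evict 5, frames=[3,2] (faults so far: 9)
  step 14: ref 3 -> HIT, frames=[3,2] (faults so far: 9)
  LRU total faults: 9
--- Optimal ---
  step 0: ref 4 -> FAULT, frames=[4,-] (faults so far: 1)
  step 1: ref 1 -> FAULT, frames=[4,1] (faults so far: 2)
  step 2: ref 3 -> FAULT, evict 4, frames=[3,1] (faults so far: 3)
  step 3: ref 1 -> HIT, frames=[3,1] (faults so far: 3)
  step 4: ref 4 -> FAULT, evict 1, frames=[3,4] (faults so far: 4)
  step 5: ref 3 -> HIT, frames=[3,4] (faults so far: 4)
  step 6: ref 1 -> FAULT, evict 4, frames=[3,1] (faults so far: 5)
  step 7: ref 3 -> HIT, frames=[3,1] (faults so far: 5)
  step 8: ref 1 -> HIT, frames=[3,1] (faults so far: 5)
  step 9: ref 1 -> HIT, frames=[3,1] (faults so far: 5)
  step 10: ref 3 -> HIT, frames=[3,1] (faults so far: 5)
  step 11: ref 5 -> FAULT, evict 1, frames=[3,5] (faults so far: 6)
  step 12: ref 2 -> FAULT, evict 5, frames=[3,2] (faults so far: 7)
  step 13: ref 3 -> HIT, frames=[3,2] (faults so far: 7)
  step 14: ref 3 -> HIT, frames=[3,2] (faults so far: 7)
  Optimal total faults: 7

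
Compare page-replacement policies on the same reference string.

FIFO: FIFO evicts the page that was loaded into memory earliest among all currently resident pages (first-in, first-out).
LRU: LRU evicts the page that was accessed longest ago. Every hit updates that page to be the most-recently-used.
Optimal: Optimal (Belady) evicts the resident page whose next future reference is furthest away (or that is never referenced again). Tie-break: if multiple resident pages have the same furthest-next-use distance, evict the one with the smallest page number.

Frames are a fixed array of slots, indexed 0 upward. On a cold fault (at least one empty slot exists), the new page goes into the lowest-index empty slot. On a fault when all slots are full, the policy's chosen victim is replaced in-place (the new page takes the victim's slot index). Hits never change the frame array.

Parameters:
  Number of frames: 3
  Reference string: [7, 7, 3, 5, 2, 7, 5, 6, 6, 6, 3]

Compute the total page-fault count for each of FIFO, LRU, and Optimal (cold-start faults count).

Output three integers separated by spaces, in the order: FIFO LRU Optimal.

Answer: 7 7 6

Derivation:
--- FIFO ---
  step 0: ref 7 -> FAULT, frames=[7,-,-] (faults so far: 1)
  step 1: ref 7 -> HIT, frames=[7,-,-] (faults so far: 1)
  step 2: ref 3 -> FAULT, frames=[7,3,-] (faults so far: 2)
  step 3: ref 5 -> FAULT, frames=[7,3,5] (faults so far: 3)
  step 4: ref 2 -> FAULT, evict 7, frames=[2,3,5] (faults so far: 4)
  step 5: ref 7 -> FAULT, evict 3, frames=[2,7,5] (faults so far: 5)
  step 6: ref 5 -> HIT, frames=[2,7,5] (faults so far: 5)
  step 7: ref 6 -> FAULT, evict 5, frames=[2,7,6] (faults so far: 6)
  step 8: ref 6 -> HIT, frames=[2,7,6] (faults so far: 6)
  step 9: ref 6 -> HIT, frames=[2,7,6] (faults so far: 6)
  step 10: ref 3 -> FAULT, evict 2, frames=[3,7,6] (faults so far: 7)
  FIFO total faults: 7
--- LRU ---
  step 0: ref 7 -> FAULT, frames=[7,-,-] (faults so far: 1)
  step 1: ref 7 -> HIT, frames=[7,-,-] (faults so far: 1)
  step 2: ref 3 -> FAULT, frames=[7,3,-] (faults so far: 2)
  step 3: ref 5 -> FAULT, frames=[7,3,5] (faults so far: 3)
  step 4: ref 2 -> FAULT, evict 7, frames=[2,3,5] (faults so far: 4)
  step 5: ref 7 -> FAULT, evict 3, frames=[2,7,5] (faults so far: 5)
  step 6: ref 5 -> HIT, frames=[2,7,5] (faults so far: 5)
  step 7: ref 6 -> FAULT, evict 2, frames=[6,7,5] (faults so far: 6)
  step 8: ref 6 -> HIT, frames=[6,7,5] (faults so far: 6)
  step 9: ref 6 -> HIT, frames=[6,7,5] (faults so far: 6)
  step 10: ref 3 -> FAULT, evict 7, frames=[6,3,5] (faults so far: 7)
  LRU total faults: 7
--- Optimal ---
  step 0: ref 7 -> FAULT, frames=[7,-,-] (faults so far: 1)
  step 1: ref 7 -> HIT, frames=[7,-,-] (faults so far: 1)
  step 2: ref 3 -> FAULT, frames=[7,3,-] (faults so far: 2)
  step 3: ref 5 -> FAULT, frames=[7,3,5] (faults so far: 3)
  step 4: ref 2 -> FAULT, evict 3, frames=[7,2,5] (faults so far: 4)
  step 5: ref 7 -> HIT, frames=[7,2,5] (faults so far: 4)
  step 6: ref 5 -> HIT, frames=[7,2,5] (faults so far: 4)
  step 7: ref 6 -> FAULT, evict 2, frames=[7,6,5] (faults so far: 5)
  step 8: ref 6 -> HIT, frames=[7,6,5] (faults so far: 5)
  step 9: ref 6 -> HIT, frames=[7,6,5] (faults so far: 5)
  step 10: ref 3 -> FAULT, evict 5, frames=[7,6,3] (faults so far: 6)
  Optimal total faults: 6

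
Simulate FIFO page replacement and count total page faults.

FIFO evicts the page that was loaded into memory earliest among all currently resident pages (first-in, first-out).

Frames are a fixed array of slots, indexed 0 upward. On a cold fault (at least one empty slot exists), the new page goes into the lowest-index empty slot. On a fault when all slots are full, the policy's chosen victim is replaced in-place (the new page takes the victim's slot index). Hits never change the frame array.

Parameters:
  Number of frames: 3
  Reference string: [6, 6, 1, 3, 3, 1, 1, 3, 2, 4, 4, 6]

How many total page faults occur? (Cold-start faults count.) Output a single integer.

Answer: 6

Derivation:
Step 0: ref 6 → FAULT, frames=[6,-,-]
Step 1: ref 6 → HIT, frames=[6,-,-]
Step 2: ref 1 → FAULT, frames=[6,1,-]
Step 3: ref 3 → FAULT, frames=[6,1,3]
Step 4: ref 3 → HIT, frames=[6,1,3]
Step 5: ref 1 → HIT, frames=[6,1,3]
Step 6: ref 1 → HIT, frames=[6,1,3]
Step 7: ref 3 → HIT, frames=[6,1,3]
Step 8: ref 2 → FAULT (evict 6), frames=[2,1,3]
Step 9: ref 4 → FAULT (evict 1), frames=[2,4,3]
Step 10: ref 4 → HIT, frames=[2,4,3]
Step 11: ref 6 → FAULT (evict 3), frames=[2,4,6]
Total faults: 6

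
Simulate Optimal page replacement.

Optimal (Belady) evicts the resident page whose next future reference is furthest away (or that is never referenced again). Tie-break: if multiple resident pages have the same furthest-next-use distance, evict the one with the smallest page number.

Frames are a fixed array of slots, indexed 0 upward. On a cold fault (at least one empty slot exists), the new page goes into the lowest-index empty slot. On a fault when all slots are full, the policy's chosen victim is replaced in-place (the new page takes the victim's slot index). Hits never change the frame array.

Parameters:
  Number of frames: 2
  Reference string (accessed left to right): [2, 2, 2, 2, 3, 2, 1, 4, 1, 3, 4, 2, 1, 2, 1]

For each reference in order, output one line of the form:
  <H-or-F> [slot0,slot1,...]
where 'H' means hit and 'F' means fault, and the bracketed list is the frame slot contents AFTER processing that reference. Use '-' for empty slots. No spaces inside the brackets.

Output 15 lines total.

F [2,-]
H [2,-]
H [2,-]
H [2,-]
F [2,3]
H [2,3]
F [1,3]
F [1,4]
H [1,4]
F [3,4]
H [3,4]
F [2,4]
F [2,1]
H [2,1]
H [2,1]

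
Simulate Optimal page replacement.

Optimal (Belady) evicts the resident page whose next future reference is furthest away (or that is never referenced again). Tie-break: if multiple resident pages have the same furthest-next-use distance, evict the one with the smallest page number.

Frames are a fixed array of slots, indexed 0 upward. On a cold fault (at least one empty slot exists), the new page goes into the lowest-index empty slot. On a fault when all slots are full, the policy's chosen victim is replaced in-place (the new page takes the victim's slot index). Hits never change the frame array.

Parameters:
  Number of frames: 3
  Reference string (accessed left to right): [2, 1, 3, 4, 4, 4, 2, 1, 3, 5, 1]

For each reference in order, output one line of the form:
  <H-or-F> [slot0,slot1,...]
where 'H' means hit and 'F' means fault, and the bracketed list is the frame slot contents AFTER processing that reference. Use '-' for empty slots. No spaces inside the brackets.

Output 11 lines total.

F [2,-,-]
F [2,1,-]
F [2,1,3]
F [2,1,4]
H [2,1,4]
H [2,1,4]
H [2,1,4]
H [2,1,4]
F [3,1,4]
F [5,1,4]
H [5,1,4]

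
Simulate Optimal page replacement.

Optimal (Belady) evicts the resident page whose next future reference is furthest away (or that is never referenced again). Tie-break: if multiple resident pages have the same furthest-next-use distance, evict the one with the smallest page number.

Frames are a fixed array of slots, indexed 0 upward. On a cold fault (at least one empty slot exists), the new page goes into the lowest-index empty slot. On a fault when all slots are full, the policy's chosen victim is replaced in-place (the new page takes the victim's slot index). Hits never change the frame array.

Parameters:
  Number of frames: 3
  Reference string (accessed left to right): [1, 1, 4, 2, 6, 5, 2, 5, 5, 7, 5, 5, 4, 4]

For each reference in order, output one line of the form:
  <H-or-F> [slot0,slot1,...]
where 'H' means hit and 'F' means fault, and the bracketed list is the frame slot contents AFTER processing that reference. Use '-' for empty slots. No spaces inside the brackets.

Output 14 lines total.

F [1,-,-]
H [1,-,-]
F [1,4,-]
F [1,4,2]
F [6,4,2]
F [5,4,2]
H [5,4,2]
H [5,4,2]
H [5,4,2]
F [5,4,7]
H [5,4,7]
H [5,4,7]
H [5,4,7]
H [5,4,7]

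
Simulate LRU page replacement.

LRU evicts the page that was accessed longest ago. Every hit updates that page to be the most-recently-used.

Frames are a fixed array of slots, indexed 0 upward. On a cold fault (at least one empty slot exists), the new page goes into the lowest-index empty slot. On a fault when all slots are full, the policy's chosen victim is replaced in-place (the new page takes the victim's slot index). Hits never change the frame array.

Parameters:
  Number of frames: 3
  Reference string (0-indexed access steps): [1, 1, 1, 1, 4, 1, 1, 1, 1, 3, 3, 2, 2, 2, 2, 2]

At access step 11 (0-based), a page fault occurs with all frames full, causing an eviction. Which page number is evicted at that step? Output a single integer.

Step 0: ref 1 -> FAULT, frames=[1,-,-]
Step 1: ref 1 -> HIT, frames=[1,-,-]
Step 2: ref 1 -> HIT, frames=[1,-,-]
Step 3: ref 1 -> HIT, frames=[1,-,-]
Step 4: ref 4 -> FAULT, frames=[1,4,-]
Step 5: ref 1 -> HIT, frames=[1,4,-]
Step 6: ref 1 -> HIT, frames=[1,4,-]
Step 7: ref 1 -> HIT, frames=[1,4,-]
Step 8: ref 1 -> HIT, frames=[1,4,-]
Step 9: ref 3 -> FAULT, frames=[1,4,3]
Step 10: ref 3 -> HIT, frames=[1,4,3]
Step 11: ref 2 -> FAULT, evict 4, frames=[1,2,3]
At step 11: evicted page 4

Answer: 4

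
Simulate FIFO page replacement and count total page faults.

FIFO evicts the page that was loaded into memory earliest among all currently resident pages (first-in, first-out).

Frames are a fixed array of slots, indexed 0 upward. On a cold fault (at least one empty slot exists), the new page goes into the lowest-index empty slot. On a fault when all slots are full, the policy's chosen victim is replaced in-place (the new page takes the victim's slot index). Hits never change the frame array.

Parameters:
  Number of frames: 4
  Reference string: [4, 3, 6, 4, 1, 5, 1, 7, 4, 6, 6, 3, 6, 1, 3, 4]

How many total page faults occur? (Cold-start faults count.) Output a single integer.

Answer: 10

Derivation:
Step 0: ref 4 → FAULT, frames=[4,-,-,-]
Step 1: ref 3 → FAULT, frames=[4,3,-,-]
Step 2: ref 6 → FAULT, frames=[4,3,6,-]
Step 3: ref 4 → HIT, frames=[4,3,6,-]
Step 4: ref 1 → FAULT, frames=[4,3,6,1]
Step 5: ref 5 → FAULT (evict 4), frames=[5,3,6,1]
Step 6: ref 1 → HIT, frames=[5,3,6,1]
Step 7: ref 7 → FAULT (evict 3), frames=[5,7,6,1]
Step 8: ref 4 → FAULT (evict 6), frames=[5,7,4,1]
Step 9: ref 6 → FAULT (evict 1), frames=[5,7,4,6]
Step 10: ref 6 → HIT, frames=[5,7,4,6]
Step 11: ref 3 → FAULT (evict 5), frames=[3,7,4,6]
Step 12: ref 6 → HIT, frames=[3,7,4,6]
Step 13: ref 1 → FAULT (evict 7), frames=[3,1,4,6]
Step 14: ref 3 → HIT, frames=[3,1,4,6]
Step 15: ref 4 → HIT, frames=[3,1,4,6]
Total faults: 10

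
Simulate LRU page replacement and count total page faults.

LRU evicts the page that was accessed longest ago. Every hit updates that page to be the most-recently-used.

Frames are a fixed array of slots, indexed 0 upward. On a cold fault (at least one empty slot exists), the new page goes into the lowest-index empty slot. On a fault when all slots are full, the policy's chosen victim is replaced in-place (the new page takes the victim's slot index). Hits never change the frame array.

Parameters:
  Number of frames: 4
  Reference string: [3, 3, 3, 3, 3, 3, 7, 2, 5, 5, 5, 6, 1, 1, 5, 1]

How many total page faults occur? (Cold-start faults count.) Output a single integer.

Step 0: ref 3 → FAULT, frames=[3,-,-,-]
Step 1: ref 3 → HIT, frames=[3,-,-,-]
Step 2: ref 3 → HIT, frames=[3,-,-,-]
Step 3: ref 3 → HIT, frames=[3,-,-,-]
Step 4: ref 3 → HIT, frames=[3,-,-,-]
Step 5: ref 3 → HIT, frames=[3,-,-,-]
Step 6: ref 7 → FAULT, frames=[3,7,-,-]
Step 7: ref 2 → FAULT, frames=[3,7,2,-]
Step 8: ref 5 → FAULT, frames=[3,7,2,5]
Step 9: ref 5 → HIT, frames=[3,7,2,5]
Step 10: ref 5 → HIT, frames=[3,7,2,5]
Step 11: ref 6 → FAULT (evict 3), frames=[6,7,2,5]
Step 12: ref 1 → FAULT (evict 7), frames=[6,1,2,5]
Step 13: ref 1 → HIT, frames=[6,1,2,5]
Step 14: ref 5 → HIT, frames=[6,1,2,5]
Step 15: ref 1 → HIT, frames=[6,1,2,5]
Total faults: 6

Answer: 6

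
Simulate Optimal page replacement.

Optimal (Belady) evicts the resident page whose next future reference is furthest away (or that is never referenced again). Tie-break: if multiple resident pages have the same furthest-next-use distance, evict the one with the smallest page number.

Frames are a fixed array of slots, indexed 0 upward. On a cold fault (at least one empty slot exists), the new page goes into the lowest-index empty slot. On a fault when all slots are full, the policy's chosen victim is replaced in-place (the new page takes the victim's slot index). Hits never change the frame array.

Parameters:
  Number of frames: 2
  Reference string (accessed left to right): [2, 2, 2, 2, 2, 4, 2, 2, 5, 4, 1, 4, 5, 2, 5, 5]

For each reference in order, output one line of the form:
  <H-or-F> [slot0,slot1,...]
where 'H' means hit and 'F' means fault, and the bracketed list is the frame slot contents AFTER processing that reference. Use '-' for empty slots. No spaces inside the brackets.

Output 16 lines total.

F [2,-]
H [2,-]
H [2,-]
H [2,-]
H [2,-]
F [2,4]
H [2,4]
H [2,4]
F [5,4]
H [5,4]
F [1,4]
H [1,4]
F [5,4]
F [5,2]
H [5,2]
H [5,2]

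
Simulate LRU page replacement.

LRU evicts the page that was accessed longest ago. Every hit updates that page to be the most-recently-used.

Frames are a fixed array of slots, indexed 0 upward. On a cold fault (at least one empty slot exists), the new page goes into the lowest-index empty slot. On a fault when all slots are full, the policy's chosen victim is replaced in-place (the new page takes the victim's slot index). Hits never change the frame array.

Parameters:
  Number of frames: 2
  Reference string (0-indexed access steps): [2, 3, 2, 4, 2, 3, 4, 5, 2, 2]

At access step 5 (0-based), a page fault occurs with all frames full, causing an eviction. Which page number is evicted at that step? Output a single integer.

Step 0: ref 2 -> FAULT, frames=[2,-]
Step 1: ref 3 -> FAULT, frames=[2,3]
Step 2: ref 2 -> HIT, frames=[2,3]
Step 3: ref 4 -> FAULT, evict 3, frames=[2,4]
Step 4: ref 2 -> HIT, frames=[2,4]
Step 5: ref 3 -> FAULT, evict 4, frames=[2,3]
At step 5: evicted page 4

Answer: 4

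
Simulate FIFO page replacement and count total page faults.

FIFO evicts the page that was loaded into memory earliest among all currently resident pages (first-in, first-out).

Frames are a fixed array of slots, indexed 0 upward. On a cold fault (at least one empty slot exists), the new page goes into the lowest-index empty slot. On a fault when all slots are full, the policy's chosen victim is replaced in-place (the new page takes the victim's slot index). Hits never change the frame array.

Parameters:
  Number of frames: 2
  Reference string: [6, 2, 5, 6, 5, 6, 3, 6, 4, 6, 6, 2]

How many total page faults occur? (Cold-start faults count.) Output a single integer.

Answer: 8

Derivation:
Step 0: ref 6 → FAULT, frames=[6,-]
Step 1: ref 2 → FAULT, frames=[6,2]
Step 2: ref 5 → FAULT (evict 6), frames=[5,2]
Step 3: ref 6 → FAULT (evict 2), frames=[5,6]
Step 4: ref 5 → HIT, frames=[5,6]
Step 5: ref 6 → HIT, frames=[5,6]
Step 6: ref 3 → FAULT (evict 5), frames=[3,6]
Step 7: ref 6 → HIT, frames=[3,6]
Step 8: ref 4 → FAULT (evict 6), frames=[3,4]
Step 9: ref 6 → FAULT (evict 3), frames=[6,4]
Step 10: ref 6 → HIT, frames=[6,4]
Step 11: ref 2 → FAULT (evict 4), frames=[6,2]
Total faults: 8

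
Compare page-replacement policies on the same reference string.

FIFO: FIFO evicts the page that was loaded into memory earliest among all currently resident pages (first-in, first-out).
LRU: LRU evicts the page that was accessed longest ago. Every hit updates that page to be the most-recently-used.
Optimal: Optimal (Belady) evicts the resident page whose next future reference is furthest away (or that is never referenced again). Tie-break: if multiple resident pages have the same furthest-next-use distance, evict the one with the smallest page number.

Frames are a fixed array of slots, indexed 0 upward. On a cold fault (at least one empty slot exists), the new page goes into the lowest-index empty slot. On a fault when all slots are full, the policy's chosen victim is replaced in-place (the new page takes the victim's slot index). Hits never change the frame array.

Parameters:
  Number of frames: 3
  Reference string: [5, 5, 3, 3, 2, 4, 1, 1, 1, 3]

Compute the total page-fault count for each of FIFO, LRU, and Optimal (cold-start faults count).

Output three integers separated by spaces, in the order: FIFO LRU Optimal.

Answer: 6 6 5

Derivation:
--- FIFO ---
  step 0: ref 5 -> FAULT, frames=[5,-,-] (faults so far: 1)
  step 1: ref 5 -> HIT, frames=[5,-,-] (faults so far: 1)
  step 2: ref 3 -> FAULT, frames=[5,3,-] (faults so far: 2)
  step 3: ref 3 -> HIT, frames=[5,3,-] (faults so far: 2)
  step 4: ref 2 -> FAULT, frames=[5,3,2] (faults so far: 3)
  step 5: ref 4 -> FAULT, evict 5, frames=[4,3,2] (faults so far: 4)
  step 6: ref 1 -> FAULT, evict 3, frames=[4,1,2] (faults so far: 5)
  step 7: ref 1 -> HIT, frames=[4,1,2] (faults so far: 5)
  step 8: ref 1 -> HIT, frames=[4,1,2] (faults so far: 5)
  step 9: ref 3 -> FAULT, evict 2, frames=[4,1,3] (faults so far: 6)
  FIFO total faults: 6
--- LRU ---
  step 0: ref 5 -> FAULT, frames=[5,-,-] (faults so far: 1)
  step 1: ref 5 -> HIT, frames=[5,-,-] (faults so far: 1)
  step 2: ref 3 -> FAULT, frames=[5,3,-] (faults so far: 2)
  step 3: ref 3 -> HIT, frames=[5,3,-] (faults so far: 2)
  step 4: ref 2 -> FAULT, frames=[5,3,2] (faults so far: 3)
  step 5: ref 4 -> FAULT, evict 5, frames=[4,3,2] (faults so far: 4)
  step 6: ref 1 -> FAULT, evict 3, frames=[4,1,2] (faults so far: 5)
  step 7: ref 1 -> HIT, frames=[4,1,2] (faults so far: 5)
  step 8: ref 1 -> HIT, frames=[4,1,2] (faults so far: 5)
  step 9: ref 3 -> FAULT, evict 2, frames=[4,1,3] (faults so far: 6)
  LRU total faults: 6
--- Optimal ---
  step 0: ref 5 -> FAULT, frames=[5,-,-] (faults so far: 1)
  step 1: ref 5 -> HIT, frames=[5,-,-] (faults so far: 1)
  step 2: ref 3 -> FAULT, frames=[5,3,-] (faults so far: 2)
  step 3: ref 3 -> HIT, frames=[5,3,-] (faults so far: 2)
  step 4: ref 2 -> FAULT, frames=[5,3,2] (faults so far: 3)
  step 5: ref 4 -> FAULT, evict 2, frames=[5,3,4] (faults so far: 4)
  step 6: ref 1 -> FAULT, evict 4, frames=[5,3,1] (faults so far: 5)
  step 7: ref 1 -> HIT, frames=[5,3,1] (faults so far: 5)
  step 8: ref 1 -> HIT, frames=[5,3,1] (faults so far: 5)
  step 9: ref 3 -> HIT, frames=[5,3,1] (faults so far: 5)
  Optimal total faults: 5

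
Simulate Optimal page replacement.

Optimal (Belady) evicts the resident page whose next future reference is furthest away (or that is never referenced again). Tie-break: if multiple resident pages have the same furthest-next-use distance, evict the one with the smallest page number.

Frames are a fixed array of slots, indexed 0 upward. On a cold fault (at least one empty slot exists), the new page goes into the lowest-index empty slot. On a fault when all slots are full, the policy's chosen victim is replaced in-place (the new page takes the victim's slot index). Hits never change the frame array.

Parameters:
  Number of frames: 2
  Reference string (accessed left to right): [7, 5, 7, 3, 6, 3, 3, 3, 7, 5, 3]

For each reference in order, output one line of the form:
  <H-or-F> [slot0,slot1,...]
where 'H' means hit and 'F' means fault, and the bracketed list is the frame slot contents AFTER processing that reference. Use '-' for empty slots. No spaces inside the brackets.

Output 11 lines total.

F [7,-]
F [7,5]
H [7,5]
F [7,3]
F [6,3]
H [6,3]
H [6,3]
H [6,3]
F [7,3]
F [5,3]
H [5,3]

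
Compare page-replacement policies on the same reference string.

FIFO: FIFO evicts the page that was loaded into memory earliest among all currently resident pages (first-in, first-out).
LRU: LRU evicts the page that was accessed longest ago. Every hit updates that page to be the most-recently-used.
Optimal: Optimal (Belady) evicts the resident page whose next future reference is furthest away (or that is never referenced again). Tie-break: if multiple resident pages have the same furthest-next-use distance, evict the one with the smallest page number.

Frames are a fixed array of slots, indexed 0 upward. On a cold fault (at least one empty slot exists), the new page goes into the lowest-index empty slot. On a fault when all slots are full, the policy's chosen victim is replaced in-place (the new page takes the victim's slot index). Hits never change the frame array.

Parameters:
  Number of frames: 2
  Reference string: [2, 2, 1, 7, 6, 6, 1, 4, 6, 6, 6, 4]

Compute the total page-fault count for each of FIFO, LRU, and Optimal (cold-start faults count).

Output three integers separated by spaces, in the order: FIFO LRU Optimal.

--- FIFO ---
  step 0: ref 2 -> FAULT, frames=[2,-] (faults so far: 1)
  step 1: ref 2 -> HIT, frames=[2,-] (faults so far: 1)
  step 2: ref 1 -> FAULT, frames=[2,1] (faults so far: 2)
  step 3: ref 7 -> FAULT, evict 2, frames=[7,1] (faults so far: 3)
  step 4: ref 6 -> FAULT, evict 1, frames=[7,6] (faults so far: 4)
  step 5: ref 6 -> HIT, frames=[7,6] (faults so far: 4)
  step 6: ref 1 -> FAULT, evict 7, frames=[1,6] (faults so far: 5)
  step 7: ref 4 -> FAULT, evict 6, frames=[1,4] (faults so far: 6)
  step 8: ref 6 -> FAULT, evict 1, frames=[6,4] (faults so far: 7)
  step 9: ref 6 -> HIT, frames=[6,4] (faults so far: 7)
  step 10: ref 6 -> HIT, frames=[6,4] (faults so far: 7)
  step 11: ref 4 -> HIT, frames=[6,4] (faults so far: 7)
  FIFO total faults: 7
--- LRU ---
  step 0: ref 2 -> FAULT, frames=[2,-] (faults so far: 1)
  step 1: ref 2 -> HIT, frames=[2,-] (faults so far: 1)
  step 2: ref 1 -> FAULT, frames=[2,1] (faults so far: 2)
  step 3: ref 7 -> FAULT, evict 2, frames=[7,1] (faults so far: 3)
  step 4: ref 6 -> FAULT, evict 1, frames=[7,6] (faults so far: 4)
  step 5: ref 6 -> HIT, frames=[7,6] (faults so far: 4)
  step 6: ref 1 -> FAULT, evict 7, frames=[1,6] (faults so far: 5)
  step 7: ref 4 -> FAULT, evict 6, frames=[1,4] (faults so far: 6)
  step 8: ref 6 -> FAULT, evict 1, frames=[6,4] (faults so far: 7)
  step 9: ref 6 -> HIT, frames=[6,4] (faults so far: 7)
  step 10: ref 6 -> HIT, frames=[6,4] (faults so far: 7)
  step 11: ref 4 -> HIT, frames=[6,4] (faults so far: 7)
  LRU total faults: 7
--- Optimal ---
  step 0: ref 2 -> FAULT, frames=[2,-] (faults so far: 1)
  step 1: ref 2 -> HIT, frames=[2,-] (faults so far: 1)
  step 2: ref 1 -> FAULT, frames=[2,1] (faults so far: 2)
  step 3: ref 7 -> FAULT, evict 2, frames=[7,1] (faults so far: 3)
  step 4: ref 6 -> FAULT, evict 7, frames=[6,1] (faults so far: 4)
  step 5: ref 6 -> HIT, frames=[6,1] (faults so far: 4)
  step 6: ref 1 -> HIT, frames=[6,1] (faults so far: 4)
  step 7: ref 4 -> FAULT, evict 1, frames=[6,4] (faults so far: 5)
  step 8: ref 6 -> HIT, frames=[6,4] (faults so far: 5)
  step 9: ref 6 -> HIT, frames=[6,4] (faults so far: 5)
  step 10: ref 6 -> HIT, frames=[6,4] (faults so far: 5)
  step 11: ref 4 -> HIT, frames=[6,4] (faults so far: 5)
  Optimal total faults: 5

Answer: 7 7 5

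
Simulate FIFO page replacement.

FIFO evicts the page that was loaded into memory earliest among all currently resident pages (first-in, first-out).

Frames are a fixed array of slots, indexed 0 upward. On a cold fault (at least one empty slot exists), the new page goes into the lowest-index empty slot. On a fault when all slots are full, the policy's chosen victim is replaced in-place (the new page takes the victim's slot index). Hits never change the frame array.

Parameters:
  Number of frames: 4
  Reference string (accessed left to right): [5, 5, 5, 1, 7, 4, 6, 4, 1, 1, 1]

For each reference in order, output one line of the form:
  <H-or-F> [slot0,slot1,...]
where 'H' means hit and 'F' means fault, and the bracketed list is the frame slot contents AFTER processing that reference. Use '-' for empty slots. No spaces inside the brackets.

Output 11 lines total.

F [5,-,-,-]
H [5,-,-,-]
H [5,-,-,-]
F [5,1,-,-]
F [5,1,7,-]
F [5,1,7,4]
F [6,1,7,4]
H [6,1,7,4]
H [6,1,7,4]
H [6,1,7,4]
H [6,1,7,4]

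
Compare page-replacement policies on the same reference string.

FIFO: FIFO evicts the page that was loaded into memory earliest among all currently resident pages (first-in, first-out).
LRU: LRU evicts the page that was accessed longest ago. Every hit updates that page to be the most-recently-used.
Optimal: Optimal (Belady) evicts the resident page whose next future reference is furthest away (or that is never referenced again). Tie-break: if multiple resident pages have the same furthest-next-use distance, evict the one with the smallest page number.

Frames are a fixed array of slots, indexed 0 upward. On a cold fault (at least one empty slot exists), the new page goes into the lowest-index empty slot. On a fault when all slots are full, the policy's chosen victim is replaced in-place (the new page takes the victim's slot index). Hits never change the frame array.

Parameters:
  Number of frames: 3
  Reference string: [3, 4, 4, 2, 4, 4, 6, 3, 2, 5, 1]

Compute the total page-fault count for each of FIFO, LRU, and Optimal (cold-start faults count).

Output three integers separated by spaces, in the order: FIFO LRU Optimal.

--- FIFO ---
  step 0: ref 3 -> FAULT, frames=[3,-,-] (faults so far: 1)
  step 1: ref 4 -> FAULT, frames=[3,4,-] (faults so far: 2)
  step 2: ref 4 -> HIT, frames=[3,4,-] (faults so far: 2)
  step 3: ref 2 -> FAULT, frames=[3,4,2] (faults so far: 3)
  step 4: ref 4 -> HIT, frames=[3,4,2] (faults so far: 3)
  step 5: ref 4 -> HIT, frames=[3,4,2] (faults so far: 3)
  step 6: ref 6 -> FAULT, evict 3, frames=[6,4,2] (faults so far: 4)
  step 7: ref 3 -> FAULT, evict 4, frames=[6,3,2] (faults so far: 5)
  step 8: ref 2 -> HIT, frames=[6,3,2] (faults so far: 5)
  step 9: ref 5 -> FAULT, evict 2, frames=[6,3,5] (faults so far: 6)
  step 10: ref 1 -> FAULT, evict 6, frames=[1,3,5] (faults so far: 7)
  FIFO total faults: 7
--- LRU ---
  step 0: ref 3 -> FAULT, frames=[3,-,-] (faults so far: 1)
  step 1: ref 4 -> FAULT, frames=[3,4,-] (faults so far: 2)
  step 2: ref 4 -> HIT, frames=[3,4,-] (faults so far: 2)
  step 3: ref 2 -> FAULT, frames=[3,4,2] (faults so far: 3)
  step 4: ref 4 -> HIT, frames=[3,4,2] (faults so far: 3)
  step 5: ref 4 -> HIT, frames=[3,4,2] (faults so far: 3)
  step 6: ref 6 -> FAULT, evict 3, frames=[6,4,2] (faults so far: 4)
  step 7: ref 3 -> FAULT, evict 2, frames=[6,4,3] (faults so far: 5)
  step 8: ref 2 -> FAULT, evict 4, frames=[6,2,3] (faults so far: 6)
  step 9: ref 5 -> FAULT, evict 6, frames=[5,2,3] (faults so far: 7)
  step 10: ref 1 -> FAULT, evict 3, frames=[5,2,1] (faults so far: 8)
  LRU total faults: 8
--- Optimal ---
  step 0: ref 3 -> FAULT, frames=[3,-,-] (faults so far: 1)
  step 1: ref 4 -> FAULT, frames=[3,4,-] (faults so far: 2)
  step 2: ref 4 -> HIT, frames=[3,4,-] (faults so far: 2)
  step 3: ref 2 -> FAULT, frames=[3,4,2] (faults so far: 3)
  step 4: ref 4 -> HIT, frames=[3,4,2] (faults so far: 3)
  step 5: ref 4 -> HIT, frames=[3,4,2] (faults so far: 3)
  step 6: ref 6 -> FAULT, evict 4, frames=[3,6,2] (faults so far: 4)
  step 7: ref 3 -> HIT, frames=[3,6,2] (faults so far: 4)
  step 8: ref 2 -> HIT, frames=[3,6,2] (faults so far: 4)
  step 9: ref 5 -> FAULT, evict 2, frames=[3,6,5] (faults so far: 5)
  step 10: ref 1 -> FAULT, evict 3, frames=[1,6,5] (faults so far: 6)
  Optimal total faults: 6

Answer: 7 8 6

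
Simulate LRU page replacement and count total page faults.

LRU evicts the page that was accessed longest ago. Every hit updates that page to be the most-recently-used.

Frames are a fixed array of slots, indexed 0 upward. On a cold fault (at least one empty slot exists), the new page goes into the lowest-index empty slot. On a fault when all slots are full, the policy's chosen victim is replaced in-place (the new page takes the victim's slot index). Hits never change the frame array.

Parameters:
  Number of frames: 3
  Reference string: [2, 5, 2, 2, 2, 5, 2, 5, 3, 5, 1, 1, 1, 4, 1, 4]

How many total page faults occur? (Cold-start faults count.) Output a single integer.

Step 0: ref 2 → FAULT, frames=[2,-,-]
Step 1: ref 5 → FAULT, frames=[2,5,-]
Step 2: ref 2 → HIT, frames=[2,5,-]
Step 3: ref 2 → HIT, frames=[2,5,-]
Step 4: ref 2 → HIT, frames=[2,5,-]
Step 5: ref 5 → HIT, frames=[2,5,-]
Step 6: ref 2 → HIT, frames=[2,5,-]
Step 7: ref 5 → HIT, frames=[2,5,-]
Step 8: ref 3 → FAULT, frames=[2,5,3]
Step 9: ref 5 → HIT, frames=[2,5,3]
Step 10: ref 1 → FAULT (evict 2), frames=[1,5,3]
Step 11: ref 1 → HIT, frames=[1,5,3]
Step 12: ref 1 → HIT, frames=[1,5,3]
Step 13: ref 4 → FAULT (evict 3), frames=[1,5,4]
Step 14: ref 1 → HIT, frames=[1,5,4]
Step 15: ref 4 → HIT, frames=[1,5,4]
Total faults: 5

Answer: 5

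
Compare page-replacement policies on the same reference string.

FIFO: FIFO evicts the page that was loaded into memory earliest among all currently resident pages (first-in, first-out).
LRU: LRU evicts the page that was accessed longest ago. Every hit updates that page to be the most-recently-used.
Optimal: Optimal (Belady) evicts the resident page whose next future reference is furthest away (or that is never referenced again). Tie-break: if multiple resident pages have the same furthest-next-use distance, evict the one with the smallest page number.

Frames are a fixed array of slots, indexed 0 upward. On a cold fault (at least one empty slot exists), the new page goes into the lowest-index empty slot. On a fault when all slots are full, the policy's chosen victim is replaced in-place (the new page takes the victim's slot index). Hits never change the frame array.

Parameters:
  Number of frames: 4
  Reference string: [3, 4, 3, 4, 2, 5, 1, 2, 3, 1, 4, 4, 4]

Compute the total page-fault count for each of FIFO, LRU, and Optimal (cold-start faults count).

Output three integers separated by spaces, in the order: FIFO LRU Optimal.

--- FIFO ---
  step 0: ref 3 -> FAULT, frames=[3,-,-,-] (faults so far: 1)
  step 1: ref 4 -> FAULT, frames=[3,4,-,-] (faults so far: 2)
  step 2: ref 3 -> HIT, frames=[3,4,-,-] (faults so far: 2)
  step 3: ref 4 -> HIT, frames=[3,4,-,-] (faults so far: 2)
  step 4: ref 2 -> FAULT, frames=[3,4,2,-] (faults so far: 3)
  step 5: ref 5 -> FAULT, frames=[3,4,2,5] (faults so far: 4)
  step 6: ref 1 -> FAULT, evict 3, frames=[1,4,2,5] (faults so far: 5)
  step 7: ref 2 -> HIT, frames=[1,4,2,5] (faults so far: 5)
  step 8: ref 3 -> FAULT, evict 4, frames=[1,3,2,5] (faults so far: 6)
  step 9: ref 1 -> HIT, frames=[1,3,2,5] (faults so far: 6)
  step 10: ref 4 -> FAULT, evict 2, frames=[1,3,4,5] (faults so far: 7)
  step 11: ref 4 -> HIT, frames=[1,3,4,5] (faults so far: 7)
  step 12: ref 4 -> HIT, frames=[1,3,4,5] (faults so far: 7)
  FIFO total faults: 7
--- LRU ---
  step 0: ref 3 -> FAULT, frames=[3,-,-,-] (faults so far: 1)
  step 1: ref 4 -> FAULT, frames=[3,4,-,-] (faults so far: 2)
  step 2: ref 3 -> HIT, frames=[3,4,-,-] (faults so far: 2)
  step 3: ref 4 -> HIT, frames=[3,4,-,-] (faults so far: 2)
  step 4: ref 2 -> FAULT, frames=[3,4,2,-] (faults so far: 3)
  step 5: ref 5 -> FAULT, frames=[3,4,2,5] (faults so far: 4)
  step 6: ref 1 -> FAULT, evict 3, frames=[1,4,2,5] (faults so far: 5)
  step 7: ref 2 -> HIT, frames=[1,4,2,5] (faults so far: 5)
  step 8: ref 3 -> FAULT, evict 4, frames=[1,3,2,5] (faults so far: 6)
  step 9: ref 1 -> HIT, frames=[1,3,2,5] (faults so far: 6)
  step 10: ref 4 -> FAULT, evict 5, frames=[1,3,2,4] (faults so far: 7)
  step 11: ref 4 -> HIT, frames=[1,3,2,4] (faults so far: 7)
  step 12: ref 4 -> HIT, frames=[1,3,2,4] (faults so far: 7)
  LRU total faults: 7
--- Optimal ---
  step 0: ref 3 -> FAULT, frames=[3,-,-,-] (faults so far: 1)
  step 1: ref 4 -> FAULT, frames=[3,4,-,-] (faults so far: 2)
  step 2: ref 3 -> HIT, frames=[3,4,-,-] (faults so far: 2)
  step 3: ref 4 -> HIT, frames=[3,4,-,-] (faults so far: 2)
  step 4: ref 2 -> FAULT, frames=[3,4,2,-] (faults so far: 3)
  step 5: ref 5 -> FAULT, frames=[3,4,2,5] (faults so far: 4)
  step 6: ref 1 -> FAULT, evict 5, frames=[3,4,2,1] (faults so far: 5)
  step 7: ref 2 -> HIT, frames=[3,4,2,1] (faults so far: 5)
  step 8: ref 3 -> HIT, frames=[3,4,2,1] (faults so far: 5)
  step 9: ref 1 -> HIT, frames=[3,4,2,1] (faults so far: 5)
  step 10: ref 4 -> HIT, frames=[3,4,2,1] (faults so far: 5)
  step 11: ref 4 -> HIT, frames=[3,4,2,1] (faults so far: 5)
  step 12: ref 4 -> HIT, frames=[3,4,2,1] (faults so far: 5)
  Optimal total faults: 5

Answer: 7 7 5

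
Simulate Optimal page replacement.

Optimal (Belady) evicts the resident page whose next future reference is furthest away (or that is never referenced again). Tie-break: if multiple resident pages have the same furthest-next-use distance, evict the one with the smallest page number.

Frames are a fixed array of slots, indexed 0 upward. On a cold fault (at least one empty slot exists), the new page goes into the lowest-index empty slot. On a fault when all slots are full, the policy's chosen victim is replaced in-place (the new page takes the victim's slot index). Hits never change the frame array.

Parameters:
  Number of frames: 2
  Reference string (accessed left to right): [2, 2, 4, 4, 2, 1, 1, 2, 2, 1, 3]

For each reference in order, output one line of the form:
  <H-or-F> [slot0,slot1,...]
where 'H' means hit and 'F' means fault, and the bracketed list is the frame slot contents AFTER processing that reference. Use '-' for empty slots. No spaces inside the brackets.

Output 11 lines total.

F [2,-]
H [2,-]
F [2,4]
H [2,4]
H [2,4]
F [2,1]
H [2,1]
H [2,1]
H [2,1]
H [2,1]
F [2,3]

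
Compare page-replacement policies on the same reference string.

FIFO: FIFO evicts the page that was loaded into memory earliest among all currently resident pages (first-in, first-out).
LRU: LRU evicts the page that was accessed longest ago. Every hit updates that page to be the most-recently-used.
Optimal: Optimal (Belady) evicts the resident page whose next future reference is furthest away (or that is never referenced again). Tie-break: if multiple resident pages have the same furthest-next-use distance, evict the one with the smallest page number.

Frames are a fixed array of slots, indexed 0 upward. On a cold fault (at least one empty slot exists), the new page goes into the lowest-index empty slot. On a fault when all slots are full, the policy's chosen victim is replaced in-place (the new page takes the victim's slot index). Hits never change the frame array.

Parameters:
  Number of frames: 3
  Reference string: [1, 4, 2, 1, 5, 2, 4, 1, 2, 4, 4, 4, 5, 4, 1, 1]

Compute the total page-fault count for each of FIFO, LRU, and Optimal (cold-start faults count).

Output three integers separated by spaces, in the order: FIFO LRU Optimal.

--- FIFO ---
  step 0: ref 1 -> FAULT, frames=[1,-,-] (faults so far: 1)
  step 1: ref 4 -> FAULT, frames=[1,4,-] (faults so far: 2)
  step 2: ref 2 -> FAULT, frames=[1,4,2] (faults so far: 3)
  step 3: ref 1 -> HIT, frames=[1,4,2] (faults so far: 3)
  step 4: ref 5 -> FAULT, evict 1, frames=[5,4,2] (faults so far: 4)
  step 5: ref 2 -> HIT, frames=[5,4,2] (faults so far: 4)
  step 6: ref 4 -> HIT, frames=[5,4,2] (faults so far: 4)
  step 7: ref 1 -> FAULT, evict 4, frames=[5,1,2] (faults so far: 5)
  step 8: ref 2 -> HIT, frames=[5,1,2] (faults so far: 5)
  step 9: ref 4 -> FAULT, evict 2, frames=[5,1,4] (faults so far: 6)
  step 10: ref 4 -> HIT, frames=[5,1,4] (faults so far: 6)
  step 11: ref 4 -> HIT, frames=[5,1,4] (faults so far: 6)
  step 12: ref 5 -> HIT, frames=[5,1,4] (faults so far: 6)
  step 13: ref 4 -> HIT, frames=[5,1,4] (faults so far: 6)
  step 14: ref 1 -> HIT, frames=[5,1,4] (faults so far: 6)
  step 15: ref 1 -> HIT, frames=[5,1,4] (faults so far: 6)
  FIFO total faults: 6
--- LRU ---
  step 0: ref 1 -> FAULT, frames=[1,-,-] (faults so far: 1)
  step 1: ref 4 -> FAULT, frames=[1,4,-] (faults so far: 2)
  step 2: ref 2 -> FAULT, frames=[1,4,2] (faults so far: 3)
  step 3: ref 1 -> HIT, frames=[1,4,2] (faults so far: 3)
  step 4: ref 5 -> FAULT, evict 4, frames=[1,5,2] (faults so far: 4)
  step 5: ref 2 -> HIT, frames=[1,5,2] (faults so far: 4)
  step 6: ref 4 -> FAULT, evict 1, frames=[4,5,2] (faults so far: 5)
  step 7: ref 1 -> FAULT, evict 5, frames=[4,1,2] (faults so far: 6)
  step 8: ref 2 -> HIT, frames=[4,1,2] (faults so far: 6)
  step 9: ref 4 -> HIT, frames=[4,1,2] (faults so far: 6)
  step 10: ref 4 -> HIT, frames=[4,1,2] (faults so far: 6)
  step 11: ref 4 -> HIT, frames=[4,1,2] (faults so far: 6)
  step 12: ref 5 -> FAULT, evict 1, frames=[4,5,2] (faults so far: 7)
  step 13: ref 4 -> HIT, frames=[4,5,2] (faults so far: 7)
  step 14: ref 1 -> FAULT, evict 2, frames=[4,5,1] (faults so far: 8)
  step 15: ref 1 -> HIT, frames=[4,5,1] (faults so far: 8)
  LRU total faults: 8
--- Optimal ---
  step 0: ref 1 -> FAULT, frames=[1,-,-] (faults so far: 1)
  step 1: ref 4 -> FAULT, frames=[1,4,-] (faults so far: 2)
  step 2: ref 2 -> FAULT, frames=[1,4,2] (faults so far: 3)
  step 3: ref 1 -> HIT, frames=[1,4,2] (faults so far: 3)
  step 4: ref 5 -> FAULT, evict 1, frames=[5,4,2] (faults so far: 4)
  step 5: ref 2 -> HIT, frames=[5,4,2] (faults so far: 4)
  step 6: ref 4 -> HIT, frames=[5,4,2] (faults so far: 4)
  step 7: ref 1 -> FAULT, evict 5, frames=[1,4,2] (faults so far: 5)
  step 8: ref 2 -> HIT, frames=[1,4,2] (faults so far: 5)
  step 9: ref 4 -> HIT, frames=[1,4,2] (faults so far: 5)
  step 10: ref 4 -> HIT, frames=[1,4,2] (faults so far: 5)
  step 11: ref 4 -> HIT, frames=[1,4,2] (faults so far: 5)
  step 12: ref 5 -> FAULT, evict 2, frames=[1,4,5] (faults so far: 6)
  step 13: ref 4 -> HIT, frames=[1,4,5] (faults so far: 6)
  step 14: ref 1 -> HIT, frames=[1,4,5] (faults so far: 6)
  step 15: ref 1 -> HIT, frames=[1,4,5] (faults so far: 6)
  Optimal total faults: 6

Answer: 6 8 6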